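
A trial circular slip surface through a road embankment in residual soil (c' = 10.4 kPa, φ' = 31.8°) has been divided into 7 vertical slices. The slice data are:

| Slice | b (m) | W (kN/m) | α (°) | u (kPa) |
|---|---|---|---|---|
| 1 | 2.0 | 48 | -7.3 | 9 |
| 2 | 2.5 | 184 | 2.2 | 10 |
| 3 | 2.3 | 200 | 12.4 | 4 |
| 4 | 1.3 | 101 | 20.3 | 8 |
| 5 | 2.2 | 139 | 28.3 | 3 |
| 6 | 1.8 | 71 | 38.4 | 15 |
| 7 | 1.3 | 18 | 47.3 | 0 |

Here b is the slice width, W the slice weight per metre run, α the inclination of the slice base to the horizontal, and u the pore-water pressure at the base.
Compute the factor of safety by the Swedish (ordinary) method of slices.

Ordinary method of slices: FS = Σ[c'·Δl_i + (W_i cosα_i − u_i·Δl_i)·tanφ'] / Σ W_i sinα_i, with Δl_i = b_i / cosα_i.
Slice 1: Δl = 2.0/cos(-7.3°) = 2.016 m; N'_1 = 48·cos(-7.3°) − 9·2.016 = 29.5; c'Δl = 20.97; W sinα = -6.1
Slice 2: Δl = 2.5/cos2.2° = 2.502 m; N'_2 = 184·cos2.2° − 10·2.502 = 158.8; c'Δl = 26.02; W sinα = 7.1
Slice 3: Δl = 2.3/cos12.4° = 2.355 m; N'_3 = 200·cos12.4° − 4·2.355 = 185.9; c'Δl = 24.49; W sinα = 42.9
Slice 4: Δl = 1.3/cos20.3° = 1.386 m; N'_4 = 101·cos20.3° − 8·1.386 = 83.6; c'Δl = 14.42; W sinα = 35.0
Slice 5: Δl = 2.2/cos28.3° = 2.499 m; N'_5 = 139·cos28.3° − 3·2.499 = 114.9; c'Δl = 25.99; W sinα = 65.9
Slice 6: Δl = 1.8/cos38.4° = 2.297 m; N'_6 = 71·cos38.4° − 15·2.297 = 21.2; c'Δl = 23.89; W sinα = 44.1
Slice 7: Δl = 1.3/cos47.3° = 1.917 m; N'_7 = 18·cos47.3° − 0·1.917 = 12.2; c'Δl = 19.94; W sinα = 13.2
Σc'Δl = 155.7 kN/m; ΣN' = 606.1 kN/m; ΣW sinα = 202.2 kN/m
Resisting = 155.7 + 606.1·tan31.8° = 155.7 + 375.8 = 531.5 kN/m
FS = 531.5 / 202.2 = 2.629

FS = 2.63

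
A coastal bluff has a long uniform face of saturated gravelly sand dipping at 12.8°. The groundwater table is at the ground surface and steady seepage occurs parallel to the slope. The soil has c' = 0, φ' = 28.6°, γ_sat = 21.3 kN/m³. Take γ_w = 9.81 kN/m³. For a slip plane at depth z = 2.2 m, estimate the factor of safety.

With seepage parallel to the slope and the water table at the surface, the effective normal stress on the slip plane uses the buoyant unit weight γ' = γ_sat − γ_w while the driving shear stress uses γ_sat:
FS = [c' + γ' z cos²β tanφ'] / [γ_sat z sinβ cosβ]
(For c' = 0 this reduces to FS = (γ'/γ_sat)·tanφ'/tanβ.)
γ' = 21.3 − 9.81 = 11.49 kN/m³
Numerator = 0.0 + 11.49·2.2·cos²12.8°·tan28.6° = 0.0 + 11.49·2.2·0.9509·0.5452 = 13.106 kPa
Denominator = 21.3·2.2·sin12.8°·cos12.8° = 21.3·2.2·0.2215·0.9751 = 10.124 kPa
FS = 13.106 / 10.124 = 1.295

FS = 1.29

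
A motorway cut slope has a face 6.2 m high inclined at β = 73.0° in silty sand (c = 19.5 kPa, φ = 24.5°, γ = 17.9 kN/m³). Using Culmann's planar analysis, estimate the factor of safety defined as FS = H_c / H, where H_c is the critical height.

H_c = (4c/γ) · sinβ cosφ / [1 − cos(β − φ)]
    = (4·19.5/17.9) · sin73.0°·cos24.5° / [1 − cos48.5°]
    = 4.358 · 0.8702 / 0.3374 = 11.24 m
FS = H_c / H = 11.24 / 6.2 = 1.813

FS = 1.81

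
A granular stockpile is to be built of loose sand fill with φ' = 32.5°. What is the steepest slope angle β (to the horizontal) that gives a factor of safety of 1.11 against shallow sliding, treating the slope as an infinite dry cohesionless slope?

For an infinite dry cohesionless slope FS = tanφ'/tanβ, so tanβ = tanφ' / FS.
tanβ = tan32.5° / 1.11 = 0.6371 / 1.11 = 0.5739
β = arctan(0.5739) = 29.85°

β = 29.9°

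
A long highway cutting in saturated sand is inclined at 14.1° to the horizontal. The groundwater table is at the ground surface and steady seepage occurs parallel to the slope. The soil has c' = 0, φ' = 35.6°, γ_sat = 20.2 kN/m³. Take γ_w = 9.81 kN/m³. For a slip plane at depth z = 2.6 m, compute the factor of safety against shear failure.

FS = 1.47

With seepage parallel to the slope and the water table at the surface, the effective normal stress on the slip plane uses the buoyant unit weight γ' = γ_sat − γ_w while the driving shear stress uses γ_sat:
FS = [c' + γ' z cos²β tanφ'] / [γ_sat z sinβ cosβ]
(For c' = 0 this reduces to FS = (γ'/γ_sat)·tanφ'/tanβ.)
γ' = 20.2 − 9.81 = 10.39 kN/m³
Numerator = 0.0 + 10.39·2.6·cos²14.1°·tan35.6° = 0.0 + 10.39·2.6·0.9407·0.7159 = 18.192 kPa
Denominator = 20.2·2.6·sin14.1°·cos14.1° = 20.2·2.6·0.2436·0.9699 = 12.409 kPa
FS = 18.192 / 12.409 = 1.466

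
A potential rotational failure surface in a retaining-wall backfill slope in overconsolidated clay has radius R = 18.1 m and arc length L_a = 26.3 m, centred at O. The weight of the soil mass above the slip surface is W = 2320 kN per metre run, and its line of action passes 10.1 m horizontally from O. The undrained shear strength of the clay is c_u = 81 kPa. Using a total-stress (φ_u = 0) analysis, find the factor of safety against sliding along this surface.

FS = 1.65

Taking moments about the centre O, the resisting moment is provided by the undrained shear strength acting along the arc:
M_R = c_u·L_a·R = 81·26.30·18.1 = 38558.4 kN·m/m
M_D = W·d = 2320·10.1 = 23432.0 kN·m/m
FS = M_R / M_D = 38558.4 / 23432.0 = 1.646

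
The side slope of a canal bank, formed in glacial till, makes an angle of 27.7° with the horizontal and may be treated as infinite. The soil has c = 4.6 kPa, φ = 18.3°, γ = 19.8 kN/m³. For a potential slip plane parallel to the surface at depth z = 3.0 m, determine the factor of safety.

FS = 0.82

For an infinite slope with a slip plane parallel to the surface (no pore pressure): FS = [c + γz cos²β tanφ] / [γz sinβ cosβ].
γz = 19.8·3.0 = 59.40 kN/m²
Numerator = 4.6 + 59.40·cos²27.7°·tan18.3° = 4.6 + 59.40·0.7839·0.3307 = 20.000 kPa
Denominator = 59.40·sin27.7°·cos27.7° = 59.40·0.4648·0.8854 = 24.447 kPa
FS = 20.000 / 24.447 = 0.818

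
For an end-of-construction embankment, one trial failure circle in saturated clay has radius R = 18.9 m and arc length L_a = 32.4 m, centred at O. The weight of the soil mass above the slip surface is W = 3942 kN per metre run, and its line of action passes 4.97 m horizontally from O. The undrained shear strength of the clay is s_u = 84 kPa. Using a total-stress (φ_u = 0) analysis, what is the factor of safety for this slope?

FS = 2.63

Taking moments about the centre O, the resisting moment is provided by the undrained shear strength acting along the arc:
M_R = s_u·L_a·R = 84·32.40·18.9 = 51438.2 kN·m/m
M_D = W·d = 3942·4.97 = 19591.7 kN·m/m
FS = M_R / M_D = 51438.2 / 19591.7 = 2.626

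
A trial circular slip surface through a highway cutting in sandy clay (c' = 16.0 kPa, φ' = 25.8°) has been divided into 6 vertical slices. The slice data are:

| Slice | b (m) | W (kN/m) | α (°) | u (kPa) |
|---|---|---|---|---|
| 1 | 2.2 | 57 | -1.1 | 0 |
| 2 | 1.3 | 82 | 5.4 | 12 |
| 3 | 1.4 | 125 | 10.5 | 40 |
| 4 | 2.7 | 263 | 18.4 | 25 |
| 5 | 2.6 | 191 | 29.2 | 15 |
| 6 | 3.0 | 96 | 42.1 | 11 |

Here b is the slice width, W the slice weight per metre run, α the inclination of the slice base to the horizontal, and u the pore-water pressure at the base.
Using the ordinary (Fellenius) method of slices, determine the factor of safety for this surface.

Ordinary method of slices: FS = Σ[c'·Δl_i + (W_i cosα_i − u_i·Δl_i)·tanφ'] / Σ W_i sinα_i, with Δl_i = b_i / cosα_i.
Slice 1: Δl = 2.2/cos(-1.1°) = 2.200 m; N'_1 = 57·cos(-1.1°) − 0·2.200 = 57.0; c'Δl = 35.21; W sinα = -1.1
Slice 2: Δl = 1.3/cos5.4° = 1.306 m; N'_2 = 82·cos5.4° − 12·1.306 = 66.0; c'Δl = 20.89; W sinα = 7.7
Slice 3: Δl = 1.4/cos10.5° = 1.424 m; N'_3 = 125·cos10.5° − 40·1.424 = 66.0; c'Δl = 22.78; W sinα = 22.8
Slice 4: Δl = 2.7/cos18.4° = 2.845 m; N'_4 = 263·cos18.4° − 25·2.845 = 178.4; c'Δl = 45.53; W sinα = 83.0
Slice 5: Δl = 2.6/cos29.2° = 2.979 m; N'_5 = 191·cos29.2° − 15·2.979 = 122.1; c'Δl = 47.66; W sinα = 93.2
Slice 6: Δl = 3.0/cos42.1° = 4.043 m; N'_6 = 96·cos42.1° − 11·4.043 = 26.8; c'Δl = 64.69; W sinα = 64.4
Σc'Δl = 236.8 kN/m; ΣN' = 516.1 kN/m; ΣW sinα = 270.0 kN/m
Resisting = 236.8 + 516.1·tan25.8° = 236.8 + 249.5 = 486.3 kN/m
FS = 486.3 / 270.0 = 1.801

FS = 1.80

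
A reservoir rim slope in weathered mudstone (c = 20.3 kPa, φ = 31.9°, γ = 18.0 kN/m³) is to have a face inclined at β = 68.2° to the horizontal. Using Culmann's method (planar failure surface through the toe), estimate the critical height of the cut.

H_c = 18.32 m

Culmann's analysis gives the critical failure plane at α_cr = (β + φ)/2 = (68.2 + 31.9)/2 = 50.0°, and the critical height
H_c = (4c/γ) · sinβ cosφ / [1 − cos(β − φ)]
    = (4·20.3/18.0) · sin68.2°·cos31.9° / [1 − cos(36.3°)]
    = 4.511 · 0.9285·0.8490 / [1 − 0.8059]
    = 4.511 · 0.7883 / 0.1941
    = 18.32 m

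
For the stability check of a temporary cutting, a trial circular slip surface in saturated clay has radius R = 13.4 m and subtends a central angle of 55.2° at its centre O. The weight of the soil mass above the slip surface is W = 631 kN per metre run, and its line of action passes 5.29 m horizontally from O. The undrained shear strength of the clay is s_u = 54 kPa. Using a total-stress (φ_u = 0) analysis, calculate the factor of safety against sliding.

Taking moments about the centre O, the resisting moment is provided by the undrained shear strength acting along the arc:
Arc length L_a = R·θ = 13.4·(55.2°·π/180) = 13.4·0.9634 = 12.91 m
M_R = s_u·L_a·R = 54·12.91·13.4 = 9341.6 kN·m/m
M_D = W·d = 631·5.29 = 3338.0 kN·m/m
FS = M_R / M_D = 9341.6 / 3338.0 = 2.799

FS = 2.80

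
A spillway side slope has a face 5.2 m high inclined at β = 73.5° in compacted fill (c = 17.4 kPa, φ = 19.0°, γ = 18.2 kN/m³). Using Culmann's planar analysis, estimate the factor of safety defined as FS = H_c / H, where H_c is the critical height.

H_c = (4c/γ) · sinβ cosφ / [1 − cos(β − φ)]
    = (4·17.4/18.2) · sin73.5°·cos19.0° / [1 − cos54.5°]
    = 3.824 · 0.9066 / 0.4193 = 8.27 m
FS = H_c / H = 8.27 / 5.2 = 1.590

FS = 1.59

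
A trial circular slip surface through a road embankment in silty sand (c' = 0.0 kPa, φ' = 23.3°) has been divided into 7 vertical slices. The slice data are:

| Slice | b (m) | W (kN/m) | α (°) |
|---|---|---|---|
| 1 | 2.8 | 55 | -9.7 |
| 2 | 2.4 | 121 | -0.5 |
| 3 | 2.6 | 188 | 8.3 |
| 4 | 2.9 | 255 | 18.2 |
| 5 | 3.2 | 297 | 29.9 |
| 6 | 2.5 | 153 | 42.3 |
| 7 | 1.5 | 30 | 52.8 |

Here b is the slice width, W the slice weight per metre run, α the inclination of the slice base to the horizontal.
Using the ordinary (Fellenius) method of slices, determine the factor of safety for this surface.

FS = 1.15

Ordinary method of slices: FS = Σ[c'·Δl_i + (W_i cosα_i)·tanφ'] / Σ W_i sinα_i, with Δl_i = b_i / cosα_i.
Slice 1: Δl = 2.8/cos(-9.7°) = 2.841 m; N'_1 = 55·cos(-9.7°) = 54.2; c'Δl = 0.00; W sinα = -9.3
Slice 2: Δl = 2.4/cos(-0.5°) = 2.400 m; N'_2 = 121·cos(-0.5°) = 121.0; c'Δl = 0.00; W sinα = -1.1
Slice 3: Δl = 2.6/cos8.3° = 2.628 m; N'_3 = 188·cos8.3° = 186.0; c'Δl = 0.00; W sinα = 27.1
Slice 4: Δl = 2.9/cos18.2° = 3.053 m; N'_4 = 255·cos18.2° = 242.2; c'Δl = 0.00; W sinα = 79.6
Slice 5: Δl = 3.2/cos29.9° = 3.691 m; N'_5 = 297·cos29.9° = 257.5; c'Δl = 0.00; W sinα = 148.1
Slice 6: Δl = 2.5/cos42.3° = 3.380 m; N'_6 = 153·cos42.3° = 113.2; c'Δl = 0.00; W sinα = 103.0
Slice 7: Δl = 1.5/cos52.8° = 2.481 m; N'_7 = 30·cos52.8° = 18.1; c'Δl = 0.00; W sinα = 23.9
Σc'Δl = 0.0 kN/m; ΣN' = 992.3 kN/m; ΣW sinα = 371.4 kN/m
Resisting = 0.0 + 992.3·tan23.3° = 0.0 + 427.3 = 427.3 kN/m
FS = 427.3 / 371.4 = 1.151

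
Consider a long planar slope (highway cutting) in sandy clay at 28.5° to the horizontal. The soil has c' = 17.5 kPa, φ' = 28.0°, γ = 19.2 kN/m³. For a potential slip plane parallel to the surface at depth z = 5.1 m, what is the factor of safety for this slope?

FS = 1.41

For an infinite slope with a slip plane parallel to the surface (no pore pressure): FS = [c' + γz cos²β tanφ'] / [γz sinβ cosβ].
γz = 19.2·5.1 = 97.92 kN/m²
Numerator = 17.5 + 97.92·cos²28.5°·tan28.0° = 17.5 + 97.92·0.7723·0.5317 = 57.711 kPa
Denominator = 97.92·sin28.5°·cos28.5° = 97.92·0.4772·0.8788 = 41.061 kPa
FS = 57.711 / 41.061 = 1.405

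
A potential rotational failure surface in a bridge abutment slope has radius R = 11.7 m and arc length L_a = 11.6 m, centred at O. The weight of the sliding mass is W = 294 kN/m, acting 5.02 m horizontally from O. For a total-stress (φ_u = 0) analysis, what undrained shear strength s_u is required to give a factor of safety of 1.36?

s_u = 14.8 kPa

FS = s_u·L_a·R / (W·d), so s_u = FS·W·d / (L_a·R).
s_u = 1.36·294·5.02 / (11.60·11.7) = 2007.2 / 135.72 = 14.79 kPa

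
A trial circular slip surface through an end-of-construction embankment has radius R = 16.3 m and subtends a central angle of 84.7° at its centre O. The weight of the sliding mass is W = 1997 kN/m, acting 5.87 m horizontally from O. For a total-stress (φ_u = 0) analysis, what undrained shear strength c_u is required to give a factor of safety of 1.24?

c_u = 37.0 kPa

FS = c_u·L_a·R / (W·d), so c_u = FS·W·d / (L_a·R).
Arc length L_a = R·θ = 16.3·(84.7°·π/180) = 16.3·1.4783 = 24.10 m
c_u = 1.24·1997·5.87 / (24.10·16.3) = 14535.8 / 392.77 = 37.01 kPa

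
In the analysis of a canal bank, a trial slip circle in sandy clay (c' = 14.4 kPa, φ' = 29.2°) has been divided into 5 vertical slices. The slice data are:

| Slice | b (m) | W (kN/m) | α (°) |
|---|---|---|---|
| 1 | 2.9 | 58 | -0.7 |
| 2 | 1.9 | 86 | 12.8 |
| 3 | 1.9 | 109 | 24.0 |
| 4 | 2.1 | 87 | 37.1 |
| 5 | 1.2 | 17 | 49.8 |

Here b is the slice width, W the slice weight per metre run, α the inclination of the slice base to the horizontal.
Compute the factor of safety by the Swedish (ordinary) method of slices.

FS = 2.69

Ordinary method of slices: FS = Σ[c'·Δl_i + (W_i cosα_i)·tanφ'] / Σ W_i sinα_i, with Δl_i = b_i / cosα_i.
Slice 1: Δl = 2.9/cos(-0.7°) = 2.900 m; N'_1 = 58·cos(-0.7°) = 58.0; c'Δl = 41.76; W sinα = -0.7
Slice 2: Δl = 1.9/cos12.8° = 1.948 m; N'_2 = 86·cos12.8° = 83.9; c'Δl = 28.06; W sinα = 19.1
Slice 3: Δl = 1.9/cos24.0° = 2.080 m; N'_3 = 109·cos24.0° = 99.6; c'Δl = 29.95; W sinα = 44.3
Slice 4: Δl = 2.1/cos37.1° = 2.633 m; N'_4 = 87·cos37.1° = 69.4; c'Δl = 37.91; W sinα = 52.5
Slice 5: Δl = 1.2/cos49.8° = 1.859 m; N'_5 = 17·cos49.8° = 11.0; c'Δl = 26.77; W sinα = 13.0
Σc'Δl = 164.5 kN/m; ΣN' = 321.8 kN/m; ΣW sinα = 128.1 kN/m
Resisting = 164.5 + 321.8·tan29.2° = 164.5 + 179.8 = 344.3 kN/m
FS = 344.3 / 128.1 = 2.687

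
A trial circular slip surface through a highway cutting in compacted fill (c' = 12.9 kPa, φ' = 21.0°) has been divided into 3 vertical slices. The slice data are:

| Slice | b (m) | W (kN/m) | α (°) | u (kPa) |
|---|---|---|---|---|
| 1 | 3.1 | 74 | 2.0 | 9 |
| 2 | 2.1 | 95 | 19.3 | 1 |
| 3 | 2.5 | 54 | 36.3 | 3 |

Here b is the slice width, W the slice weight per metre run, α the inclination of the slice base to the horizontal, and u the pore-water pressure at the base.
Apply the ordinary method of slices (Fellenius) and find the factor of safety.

Ordinary method of slices: FS = Σ[c'·Δl_i + (W_i cosα_i − u_i·Δl_i)·tanφ'] / Σ W_i sinα_i, with Δl_i = b_i / cosα_i.
Slice 1: Δl = 3.1/cos2.0° = 3.102 m; N'_1 = 74·cos2.0° − 9·3.102 = 46.0; c'Δl = 40.01; W sinα = 2.6
Slice 2: Δl = 2.1/cos19.3° = 2.225 m; N'_2 = 95·cos19.3° − 1·2.225 = 87.4; c'Δl = 28.70; W sinα = 31.4
Slice 3: Δl = 2.5/cos36.3° = 3.102 m; N'_3 = 54·cos36.3° − 3·3.102 = 34.2; c'Δl = 40.02; W sinα = 32.0
Σc'Δl = 108.7 kN/m; ΣN' = 167.7 kN/m; ΣW sinα = 66.0 kN/m
Resisting = 108.7 + 167.7·tan21.0° = 108.7 + 64.4 = 173.1 kN/m
FS = 173.1 / 66.0 = 2.625

FS = 2.62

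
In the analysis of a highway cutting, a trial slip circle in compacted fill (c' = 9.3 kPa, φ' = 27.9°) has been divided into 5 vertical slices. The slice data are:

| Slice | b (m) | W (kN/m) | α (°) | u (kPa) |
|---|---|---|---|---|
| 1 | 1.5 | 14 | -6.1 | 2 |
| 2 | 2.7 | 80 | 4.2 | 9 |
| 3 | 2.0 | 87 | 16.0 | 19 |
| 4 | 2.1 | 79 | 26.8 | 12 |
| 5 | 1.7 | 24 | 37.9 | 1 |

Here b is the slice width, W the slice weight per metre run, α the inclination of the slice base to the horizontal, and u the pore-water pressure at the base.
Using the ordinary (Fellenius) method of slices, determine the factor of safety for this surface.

FS = 2.42

Ordinary method of slices: FS = Σ[c'·Δl_i + (W_i cosα_i − u_i·Δl_i)·tanφ'] / Σ W_i sinα_i, with Δl_i = b_i / cosα_i.
Slice 1: Δl = 1.5/cos(-6.1°) = 1.509 m; N'_1 = 14·cos(-6.1°) − 2·1.509 = 10.9; c'Δl = 14.03; W sinα = -1.5
Slice 2: Δl = 2.7/cos4.2° = 2.707 m; N'_2 = 80·cos4.2° − 9·2.707 = 55.4; c'Δl = 25.18; W sinα = 5.9
Slice 3: Δl = 2.0/cos16.0° = 2.081 m; N'_3 = 87·cos16.0° − 19·2.081 = 44.1; c'Δl = 19.35; W sinα = 24.0
Slice 4: Δl = 2.1/cos26.8° = 2.353 m; N'_4 = 79·cos26.8° − 12·2.353 = 42.3; c'Δl = 21.88; W sinα = 35.6
Slice 5: Δl = 1.7/cos37.9° = 2.154 m; N'_5 = 24·cos37.9° − 1·2.154 = 16.8; c'Δl = 20.04; W sinα = 14.7
Σc'Δl = 100.5 kN/m; ΣN' = 169.5 kN/m; ΣW sinα = 78.7 kN/m
Resisting = 100.5 + 169.5·tan27.9° = 100.5 + 89.7 = 190.2 kN/m
FS = 190.2 / 78.7 = 2.416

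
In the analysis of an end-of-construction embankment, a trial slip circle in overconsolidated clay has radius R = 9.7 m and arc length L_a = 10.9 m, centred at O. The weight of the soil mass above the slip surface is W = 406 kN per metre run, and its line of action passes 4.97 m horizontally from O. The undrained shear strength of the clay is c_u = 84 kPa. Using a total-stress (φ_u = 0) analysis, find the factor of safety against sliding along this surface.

FS = 4.40

Taking moments about the centre O, the resisting moment is provided by the undrained shear strength acting along the arc:
M_R = c_u·L_a·R = 84·10.90·9.7 = 8881.3 kN·m/m
M_D = W·d = 406·4.97 = 2017.8 kN·m/m
FS = M_R / M_D = 8881.3 / 2017.8 = 4.401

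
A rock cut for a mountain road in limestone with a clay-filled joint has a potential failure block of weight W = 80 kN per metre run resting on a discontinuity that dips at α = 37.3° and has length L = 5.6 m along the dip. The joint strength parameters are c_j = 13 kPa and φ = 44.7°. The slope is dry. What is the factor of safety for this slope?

Resolving the block weight along and normal to the plane and applying the Mohr–Coulomb strength on the joint:
N' = W cosα = 80·cos37.3° = 63.6 kN/m
Driving force T = W sinα = 80·sin37.3° = 48.5 kN/m
Resisting force R = c_j·L + N'·tanφ = 13·5.6 + 63.6·tan44.7° = 72.8 + 63.0 = 135.8 kN/m
FS = R / T = 135.8 / 48.5 = 2.801

FS = 2.80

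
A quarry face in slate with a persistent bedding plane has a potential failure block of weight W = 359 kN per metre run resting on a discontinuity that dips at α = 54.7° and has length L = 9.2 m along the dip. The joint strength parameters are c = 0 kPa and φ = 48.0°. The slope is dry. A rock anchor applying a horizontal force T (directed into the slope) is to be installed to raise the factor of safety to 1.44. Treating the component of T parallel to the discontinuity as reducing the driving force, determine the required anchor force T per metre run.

T = 110 kN/m

Resolving forces along and normal to the sliding plane, with the horizontal anchor force T adding T·sinα to the effective normal force and T·cosα acting up the plane against the driving force:
FS = [cL + (W cosα + T sinα) tanφ] / [W sinα − T cosα]
Without the anchor: N' = 207.5 kN/m, driving T_d = 293.0 kN/m, resisting R = 0·9.2 + 207.5·tan48.0° = 230.4 kN/m, FS = 0.79.
Setting FS = 1.44 and solving for T:
1.44·(293.0 − T cos54.7°) = 230.4 + T sin54.7°·tan48.0°
T·(sin54.7°·tan48.0° + 1.44·cos54.7°) = 1.44·293.0 − 230.4
T·(0.8161·1.1106 + 1.44·0.5779) = 421.9 − 230.4 = 191.5
T·1.7385 = 191.5
T = 110.2 kN/m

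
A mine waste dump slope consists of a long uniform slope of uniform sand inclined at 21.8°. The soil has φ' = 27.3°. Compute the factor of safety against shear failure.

For a dry cohesionless infinite slope the factor of safety is FS = tanφ' / tanβ.
FS = tan27.3° / tan21.8° = 0.5161 / 0.4000 = 1.290

FS = 1.29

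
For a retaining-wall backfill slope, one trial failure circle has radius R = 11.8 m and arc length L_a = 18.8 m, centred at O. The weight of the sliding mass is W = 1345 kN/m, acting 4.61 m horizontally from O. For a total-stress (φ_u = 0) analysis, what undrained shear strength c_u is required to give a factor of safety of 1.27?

FS = c_u·L_a·R / (W·d), so c_u = FS·W·d / (L_a·R).
c_u = 1.27·1345·4.61 / (18.80·11.8) = 7874.6 / 221.84 = 35.50 kPa

c_u = 35.5 kPa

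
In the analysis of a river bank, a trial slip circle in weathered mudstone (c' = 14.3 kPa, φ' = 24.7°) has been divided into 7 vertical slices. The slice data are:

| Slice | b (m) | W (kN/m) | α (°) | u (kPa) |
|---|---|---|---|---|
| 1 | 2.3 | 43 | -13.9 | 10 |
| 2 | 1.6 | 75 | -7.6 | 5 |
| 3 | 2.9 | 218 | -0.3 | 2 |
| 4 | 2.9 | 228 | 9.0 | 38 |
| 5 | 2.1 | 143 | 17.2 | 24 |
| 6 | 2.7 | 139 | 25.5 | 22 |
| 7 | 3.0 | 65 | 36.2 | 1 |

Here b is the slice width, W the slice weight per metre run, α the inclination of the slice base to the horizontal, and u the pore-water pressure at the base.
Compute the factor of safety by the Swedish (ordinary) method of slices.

Ordinary method of slices: FS = Σ[c'·Δl_i + (W_i cosα_i − u_i·Δl_i)·tanφ'] / Σ W_i sinα_i, with Δl_i = b_i / cosα_i.
Slice 1: Δl = 2.3/cos(-13.9°) = 2.369 m; N'_1 = 43·cos(-13.9°) − 10·2.369 = 18.0; c'Δl = 33.88; W sinα = -10.3
Slice 2: Δl = 1.6/cos(-7.6°) = 1.614 m; N'_2 = 75·cos(-7.6°) − 5·1.614 = 66.3; c'Δl = 23.08; W sinα = -9.9
Slice 3: Δl = 2.9/cos(-0.3°) = 2.900 m; N'_3 = 218·cos(-0.3°) − 2·2.900 = 212.2; c'Δl = 41.47; W sinα = -1.1
Slice 4: Δl = 2.9/cos9.0° = 2.936 m; N'_4 = 228·cos9.0° − 38·2.936 = 113.6; c'Δl = 41.99; W sinα = 35.7
Slice 5: Δl = 2.1/cos17.2° = 2.198 m; N'_5 = 143·cos17.2° − 24·2.198 = 83.8; c'Δl = 31.44; W sinα = 42.3
Slice 6: Δl = 2.7/cos25.5° = 2.991 m; N'_6 = 139·cos25.5° − 22·2.991 = 59.6; c'Δl = 42.78; W sinα = 59.8
Slice 7: Δl = 3.0/cos36.2° = 3.718 m; N'_7 = 65·cos36.2° − 1·3.718 = 48.7; c'Δl = 53.16; W sinα = 38.4
Σc'Δl = 267.8 kN/m; ΣN' = 602.4 kN/m; ΣW sinα = 154.8 kN/m
Resisting = 267.8 + 602.4·tan24.7° = 267.8 + 277.1 = 544.9 kN/m
FS = 544.9 / 154.8 = 3.520

FS = 3.52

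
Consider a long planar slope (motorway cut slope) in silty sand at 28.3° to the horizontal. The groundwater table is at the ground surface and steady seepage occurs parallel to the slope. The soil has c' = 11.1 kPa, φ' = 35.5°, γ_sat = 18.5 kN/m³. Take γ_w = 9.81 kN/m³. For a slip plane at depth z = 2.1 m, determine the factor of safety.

FS = 1.31

With seepage parallel to the slope and the water table at the surface, the effective normal stress on the slip plane uses the buoyant unit weight γ' = γ_sat − γ_w while the driving shear stress uses γ_sat:
FS = [c' + γ' z cos²β tanφ'] / [γ_sat z sinβ cosβ]
γ' = 18.5 − 9.81 = 8.69 kN/m³
Numerator = 11.1 + 8.69·2.1·cos²28.3°·tan35.5° = 11.1 + 8.69·2.1·0.7752·0.7133 = 21.191 kPa
Denominator = 18.5·2.1·sin28.3°·cos28.3° = 18.5·2.1·0.4741·0.8805 = 16.217 kPa
FS = 21.191 / 16.217 = 1.307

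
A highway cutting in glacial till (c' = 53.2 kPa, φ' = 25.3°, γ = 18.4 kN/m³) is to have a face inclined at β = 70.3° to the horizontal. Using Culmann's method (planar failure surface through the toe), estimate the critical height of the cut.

Culmann's analysis gives the critical failure plane at α_cr = (β + φ')/2 = (70.3 + 25.3)/2 = 47.8°, and the critical height
H_c = (4c'/γ) · sinβ cosφ' / [1 − cos(β − φ')]
    = (4·53.2/18.4) · sin70.3°·cos25.3° / [1 − cos(45.0°)]
    = 11.565 · 0.9415·0.9041 / [1 − 0.7071]
    = 11.565 · 0.8512 / 0.2929
    = 33.61 m

H_c = 33.61 m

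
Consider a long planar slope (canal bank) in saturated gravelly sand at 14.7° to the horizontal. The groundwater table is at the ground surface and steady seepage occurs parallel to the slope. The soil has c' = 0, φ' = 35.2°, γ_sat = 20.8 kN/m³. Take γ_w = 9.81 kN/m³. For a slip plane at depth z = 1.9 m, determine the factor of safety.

FS = 1.42

With seepage parallel to the slope and the water table at the surface, the effective normal stress on the slip plane uses the buoyant unit weight γ' = γ_sat − γ_w while the driving shear stress uses γ_sat:
FS = [c' + γ' z cos²β tanφ'] / [γ_sat z sinβ cosβ]
(For c' = 0 this reduces to FS = (γ'/γ_sat)·tanφ'/tanβ.)
γ' = 20.8 − 9.81 = 10.99 kN/m³
Numerator = 0.0 + 10.99·1.9·cos²14.7°·tan35.2° = 0.0 + 10.99·1.9·0.9356·0.7054 = 13.781 kPa
Denominator = 20.8·1.9·sin14.7°·cos14.7° = 20.8·1.9·0.2538·0.9673 = 9.700 kPa
FS = 13.781 / 9.700 = 1.421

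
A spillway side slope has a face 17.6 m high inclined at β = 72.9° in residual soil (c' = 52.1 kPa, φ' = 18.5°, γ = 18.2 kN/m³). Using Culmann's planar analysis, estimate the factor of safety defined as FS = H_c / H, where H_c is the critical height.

H_c = (4c'/γ) · sinβ cosφ' / [1 − cos(β − φ')]
    = (4·52.1/18.2) · sin72.9°·cos18.5° / [1 − cos54.4°]
    = 11.451 · 0.9064 / 0.4179 = 24.84 m
FS = H_c / H = 24.84 / 17.6 = 1.411

FS = 1.41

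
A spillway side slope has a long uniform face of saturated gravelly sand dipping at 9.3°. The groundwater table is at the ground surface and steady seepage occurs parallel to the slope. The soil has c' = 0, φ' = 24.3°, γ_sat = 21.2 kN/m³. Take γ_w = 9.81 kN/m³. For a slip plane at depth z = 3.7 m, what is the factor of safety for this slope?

With seepage parallel to the slope and the water table at the surface, the effective normal stress on the slip plane uses the buoyant unit weight γ' = γ_sat − γ_w while the driving shear stress uses γ_sat:
FS = [c' + γ' z cos²β tanφ'] / [γ_sat z sinβ cosβ]
(For c' = 0 this reduces to FS = (γ'/γ_sat)·tanφ'/tanβ.)
γ' = 21.2 − 9.81 = 11.39 kN/m³
Numerator = 0.0 + 11.39·3.7·cos²9.3°·tan24.3° = 0.0 + 11.39·3.7·0.9739·0.4515 = 18.531 kPa
Denominator = 21.2·3.7·sin9.3°·cos9.3° = 21.2·3.7·0.1616·0.9869 = 12.510 kPa
FS = 18.531 / 12.510 = 1.481

FS = 1.48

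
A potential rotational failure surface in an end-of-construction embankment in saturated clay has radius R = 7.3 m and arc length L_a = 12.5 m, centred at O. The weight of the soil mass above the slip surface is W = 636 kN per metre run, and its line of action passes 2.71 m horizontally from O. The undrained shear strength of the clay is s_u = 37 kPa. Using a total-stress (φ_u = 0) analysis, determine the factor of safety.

FS = 1.96

Taking moments about the centre O, the resisting moment is provided by the undrained shear strength acting along the arc:
M_R = s_u·L_a·R = 37·12.50·7.3 = 3376.2 kN·m/m
M_D = W·d = 636·2.71 = 1723.6 kN·m/m
FS = M_R / M_D = 3376.2 / 1723.6 = 1.959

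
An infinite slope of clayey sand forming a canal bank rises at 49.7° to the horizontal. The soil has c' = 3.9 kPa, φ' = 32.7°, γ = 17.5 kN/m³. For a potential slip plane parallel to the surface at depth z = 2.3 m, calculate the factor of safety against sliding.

For an infinite slope with a slip plane parallel to the surface (no pore pressure): FS = [c' + γz cos²β tanφ'] / [γz sinβ cosβ].
γz = 17.5·2.3 = 40.25 kN/m²
Numerator = 3.9 + 40.25·cos²49.7°·tan32.7° = 3.9 + 40.25·0.4183·0.6420 = 14.710 kPa
Denominator = 40.25·sin49.7°·cos49.7° = 40.25·0.7627·0.6468 = 19.855 kPa
FS = 14.710 / 19.855 = 0.741

FS = 0.74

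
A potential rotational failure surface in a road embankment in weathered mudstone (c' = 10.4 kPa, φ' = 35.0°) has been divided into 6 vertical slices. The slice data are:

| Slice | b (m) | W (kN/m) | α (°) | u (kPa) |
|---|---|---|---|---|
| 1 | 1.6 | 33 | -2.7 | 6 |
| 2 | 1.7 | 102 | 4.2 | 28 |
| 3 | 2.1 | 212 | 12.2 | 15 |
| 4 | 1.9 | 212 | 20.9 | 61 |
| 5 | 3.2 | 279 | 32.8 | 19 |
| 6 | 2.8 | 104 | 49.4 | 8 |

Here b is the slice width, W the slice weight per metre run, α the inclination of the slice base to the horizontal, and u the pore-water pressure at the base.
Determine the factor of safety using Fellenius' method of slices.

Ordinary method of slices: FS = Σ[c'·Δl_i + (W_i cosα_i − u_i·Δl_i)·tanφ'] / Σ W_i sinα_i, with Δl_i = b_i / cosα_i.
Slice 1: Δl = 1.6/cos(-2.7°) = 1.602 m; N'_1 = 33·cos(-2.7°) − 6·1.602 = 23.4; c'Δl = 16.66; W sinα = -1.6
Slice 2: Δl = 1.7/cos4.2° = 1.705 m; N'_2 = 102·cos4.2° − 28·1.705 = 54.0; c'Δl = 17.73; W sinα = 7.5
Slice 3: Δl = 2.1/cos12.2° = 2.149 m; N'_3 = 212·cos12.2° − 15·2.149 = 175.0; c'Δl = 22.34; W sinα = 44.8
Slice 4: Δl = 1.9/cos20.9° = 2.034 m; N'_4 = 212·cos20.9° − 61·2.034 = 74.0; c'Δl = 21.15; W sinα = 75.6
Slice 5: Δl = 3.2/cos32.8° = 3.807 m; N'_5 = 279·cos32.8° − 19·3.807 = 162.2; c'Δl = 39.59; W sinα = 151.1
Slice 6: Δl = 2.8/cos49.4° = 4.303 m; N'_6 = 104·cos49.4° − 8·4.303 = 33.3; c'Δl = 44.75; W sinα = 79.0
Σc'Δl = 162.2 kN/m; ΣN' = 521.8 kN/m; ΣW sinα = 356.4 kN/m
Resisting = 162.2 + 521.8·tan35.0° = 162.2 + 365.3 = 527.6 kN/m
FS = 527.6 / 356.4 = 1.480

FS = 1.48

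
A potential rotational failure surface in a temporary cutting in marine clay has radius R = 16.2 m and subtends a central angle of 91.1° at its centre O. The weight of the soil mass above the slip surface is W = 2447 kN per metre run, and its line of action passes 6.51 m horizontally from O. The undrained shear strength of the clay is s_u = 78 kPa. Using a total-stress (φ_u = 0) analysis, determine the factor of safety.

Taking moments about the centre O, the resisting moment is provided by the undrained shear strength acting along the arc:
Arc length L_a = R·θ = 16.2·(91.1°·π/180) = 16.2·1.5900 = 25.76 m
M_R = s_u·L_a·R = 78·25.76·16.2 = 32547.7 kN·m/m
M_D = W·d = 2447·6.51 = 15930.0 kN·m/m
FS = M_R / M_D = 32547.7 / 15930.0 = 2.043

FS = 2.04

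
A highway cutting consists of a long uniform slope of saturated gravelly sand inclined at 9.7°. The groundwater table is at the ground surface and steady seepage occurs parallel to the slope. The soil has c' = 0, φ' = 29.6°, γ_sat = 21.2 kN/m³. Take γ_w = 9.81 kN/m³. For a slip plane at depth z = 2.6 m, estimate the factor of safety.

With seepage parallel to the slope and the water table at the surface, the effective normal stress on the slip plane uses the buoyant unit weight γ' = γ_sat − γ_w while the driving shear stress uses γ_sat:
FS = [c' + γ' z cos²β tanφ'] / [γ_sat z sinβ cosβ]
(For c' = 0 this reduces to FS = (γ'/γ_sat)·tanφ'/tanβ.)
γ' = 21.2 − 9.81 = 11.39 kN/m³
Numerator = 0.0 + 11.39·2.6·cos²9.7°·tan29.6° = 0.0 + 11.39·2.6·0.9716·0.5681 = 16.346 kPa
Denominator = 21.2·2.6·sin9.7°·cos9.7° = 21.2·2.6·0.1685·0.9857 = 9.154 kPa
FS = 16.346 / 9.154 = 1.786

FS = 1.79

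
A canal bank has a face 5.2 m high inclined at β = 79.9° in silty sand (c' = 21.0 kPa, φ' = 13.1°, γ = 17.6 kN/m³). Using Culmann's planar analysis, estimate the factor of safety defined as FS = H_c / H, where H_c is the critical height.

H_c = (4c'/γ) · sinβ cosφ' / [1 − cos(β − φ')]
    = (4·21.0/17.6) · sin79.9°·cos13.1° / [1 − cos66.8°]
    = 4.773 · 0.9589 / 0.6061 = 7.55 m
FS = H_c / H = 7.55 / 5.2 = 1.452

FS = 1.45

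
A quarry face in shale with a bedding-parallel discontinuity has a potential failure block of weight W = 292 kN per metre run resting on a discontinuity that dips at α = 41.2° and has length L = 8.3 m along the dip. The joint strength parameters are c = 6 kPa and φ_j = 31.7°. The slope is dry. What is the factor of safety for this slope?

Resolving the block weight along and normal to the plane and applying the Mohr–Coulomb strength on the joint:
N' = W cosα = 292·cos41.2° = 219.7 kN/m
Driving force T = W sinα = 292·sin41.2° = 192.3 kN/m
Resisting force R = c·L + N'·tanφ_j = 6·8.3 + 219.7·tan31.7° = 49.8 + 135.7 = 185.5 kN/m
FS = R / T = 185.5 / 192.3 = 0.964

FS = 0.96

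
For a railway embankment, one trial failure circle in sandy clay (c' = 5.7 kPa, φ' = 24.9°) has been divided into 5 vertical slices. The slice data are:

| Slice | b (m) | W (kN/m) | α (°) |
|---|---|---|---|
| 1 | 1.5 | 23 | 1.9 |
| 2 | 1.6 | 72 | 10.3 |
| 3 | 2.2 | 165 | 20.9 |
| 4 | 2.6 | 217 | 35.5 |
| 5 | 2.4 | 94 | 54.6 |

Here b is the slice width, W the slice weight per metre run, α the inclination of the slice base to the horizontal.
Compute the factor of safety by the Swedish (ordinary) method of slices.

Ordinary method of slices: FS = Σ[c'·Δl_i + (W_i cosα_i)·tanφ'] / Σ W_i sinα_i, with Δl_i = b_i / cosα_i.
Slice 1: Δl = 1.5/cos1.9° = 1.501 m; N'_1 = 23·cos1.9° = 23.0; c'Δl = 8.55; W sinα = 0.8
Slice 2: Δl = 1.6/cos10.3° = 1.626 m; N'_2 = 72·cos10.3° = 70.8; c'Δl = 9.27; W sinα = 12.9
Slice 3: Δl = 2.2/cos20.9° = 2.355 m; N'_3 = 165·cos20.9° = 154.1; c'Δl = 13.42; W sinα = 58.9
Slice 4: Δl = 2.6/cos35.5° = 3.194 m; N'_4 = 217·cos35.5° = 176.7; c'Δl = 18.20; W sinα = 126.0
Slice 5: Δl = 2.4/cos54.6° = 4.143 m; N'_5 = 94·cos54.6° = 54.5; c'Δl = 23.62; W sinα = 76.6
Σc'Δl = 73.1 kN/m; ΣN' = 479.1 kN/m; ΣW sinα = 275.1 kN/m
Resisting = 73.1 + 479.1·tan24.9° = 73.1 + 222.4 = 295.5 kN/m
FS = 295.5 / 275.1 = 1.074

FS = 1.07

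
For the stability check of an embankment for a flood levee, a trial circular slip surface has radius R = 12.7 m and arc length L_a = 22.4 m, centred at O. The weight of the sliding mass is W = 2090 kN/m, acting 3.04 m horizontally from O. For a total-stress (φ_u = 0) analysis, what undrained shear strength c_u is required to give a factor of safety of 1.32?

FS = c_u·L_a·R / (W·d), so c_u = FS·W·d / (L_a·R).
c_u = 1.32·2090·3.04 / (22.40·12.7) = 8386.8 / 284.48 = 29.48 kPa

c_u = 29.5 kPa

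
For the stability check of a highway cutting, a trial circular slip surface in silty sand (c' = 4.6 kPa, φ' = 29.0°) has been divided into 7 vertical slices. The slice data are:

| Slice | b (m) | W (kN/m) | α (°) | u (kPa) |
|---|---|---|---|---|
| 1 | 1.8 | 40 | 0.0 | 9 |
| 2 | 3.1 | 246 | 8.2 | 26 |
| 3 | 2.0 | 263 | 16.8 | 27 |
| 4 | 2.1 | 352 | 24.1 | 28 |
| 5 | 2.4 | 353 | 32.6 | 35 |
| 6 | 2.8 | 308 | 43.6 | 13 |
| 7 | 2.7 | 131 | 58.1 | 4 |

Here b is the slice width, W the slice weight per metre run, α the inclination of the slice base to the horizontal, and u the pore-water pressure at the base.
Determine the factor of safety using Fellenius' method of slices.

Ordinary method of slices: FS = Σ[c'·Δl_i + (W_i cosα_i − u_i·Δl_i)·tanφ'] / Σ W_i sinα_i, with Δl_i = b_i / cosα_i.
Slice 1: Δl = 1.8/cos0.0° = 1.800 m; N'_1 = 40·cos0.0° − 9·1.800 = 23.8; c'Δl = 8.28; W sinα = 0.0
Slice 2: Δl = 3.1/cos8.2° = 3.132 m; N'_2 = 246·cos8.2° − 26·3.132 = 162.1; c'Δl = 14.41; W sinα = 35.1
Slice 3: Δl = 2.0/cos16.8° = 2.089 m; N'_3 = 263·cos16.8° − 27·2.089 = 195.4; c'Δl = 9.61; W sinα = 76.0
Slice 4: Δl = 2.1/cos24.1° = 2.301 m; N'_4 = 352·cos24.1° − 28·2.301 = 256.9; c'Δl = 10.58; W sinα = 143.7
Slice 5: Δl = 2.4/cos32.6° = 2.849 m; N'_5 = 353·cos32.6° − 35·2.849 = 197.7; c'Δl = 13.10; W sinα = 190.2
Slice 6: Δl = 2.8/cos43.6° = 3.866 m; N'_6 = 308·cos43.6° − 13·3.866 = 172.8; c'Δl = 17.79; W sinα = 212.4
Slice 7: Δl = 2.7/cos58.1° = 5.109 m; N'_7 = 131·cos58.1° − 4·5.109 = 48.8; c'Δl = 23.50; W sinα = 111.2
Σc'Δl = 97.3 kN/m; ΣN' = 1057.4 kN/m; ΣW sinα = 768.6 kN/m
Resisting = 97.3 + 1057.4·tan29.0° = 97.3 + 586.1 = 683.4 kN/m
FS = 683.4 / 768.6 = 0.889

FS = 0.89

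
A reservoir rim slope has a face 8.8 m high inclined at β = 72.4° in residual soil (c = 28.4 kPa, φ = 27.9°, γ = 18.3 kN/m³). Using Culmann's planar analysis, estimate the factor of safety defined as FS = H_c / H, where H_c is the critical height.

H_c = (4c/γ) · sinβ cosφ / [1 − cos(β − φ)]
    = (4·28.4/18.3) · sin72.4°·cos27.9° / [1 − cos44.5°]
    = 6.208 · 0.8424 / 0.2867 = 18.24 m
FS = H_c / H = 18.24 / 8.8 = 2.072

FS = 2.07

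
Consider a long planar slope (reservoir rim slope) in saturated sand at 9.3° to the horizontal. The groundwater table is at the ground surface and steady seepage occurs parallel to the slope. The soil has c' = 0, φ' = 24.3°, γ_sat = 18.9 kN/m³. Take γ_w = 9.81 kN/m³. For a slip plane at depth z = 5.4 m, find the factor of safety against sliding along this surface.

FS = 1.33

With seepage parallel to the slope and the water table at the surface, the effective normal stress on the slip plane uses the buoyant unit weight γ' = γ_sat − γ_w while the driving shear stress uses γ_sat:
FS = [c' + γ' z cos²β tanφ'] / [γ_sat z sinβ cosβ]
(For c' = 0 this reduces to FS = (γ'/γ_sat)·tanφ'/tanβ.)
γ' = 18.9 − 9.81 = 9.09 kN/m³
Numerator = 0.0 + 9.09·5.4·cos²9.3°·tan24.3° = 0.0 + 9.09·5.4·0.9739·0.4515 = 21.584 kPa
Denominator = 18.9·5.4·sin9.3°·cos9.3° = 18.9·5.4·0.1616·0.9869 = 16.276 kPa
FS = 21.584 / 16.276 = 1.326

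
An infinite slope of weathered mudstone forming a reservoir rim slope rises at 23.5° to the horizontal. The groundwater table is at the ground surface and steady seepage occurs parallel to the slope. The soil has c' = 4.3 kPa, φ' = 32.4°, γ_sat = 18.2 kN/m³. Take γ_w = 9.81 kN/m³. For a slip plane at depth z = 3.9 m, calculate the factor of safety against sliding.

With seepage parallel to the slope and the water table at the surface, the effective normal stress on the slip plane uses the buoyant unit weight γ' = γ_sat − γ_w while the driving shear stress uses γ_sat:
FS = [c' + γ' z cos²β tanφ'] / [γ_sat z sinβ cosβ]
γ' = 18.2 − 9.81 = 8.39 kN/m³
Numerator = 4.3 + 8.39·3.9·cos²23.5°·tan32.4° = 4.3 + 8.39·3.9·0.8410·0.6346 = 21.764 kPa
Denominator = 18.2·3.9·sin23.5°·cos23.5° = 18.2·3.9·0.3987·0.9171 = 25.956 kPa
FS = 21.764 / 25.956 = 0.838

FS = 0.84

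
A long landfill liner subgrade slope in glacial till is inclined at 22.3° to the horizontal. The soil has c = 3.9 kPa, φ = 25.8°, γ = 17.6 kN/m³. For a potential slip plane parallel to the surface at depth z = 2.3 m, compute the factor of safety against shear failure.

For an infinite slope with a slip plane parallel to the surface (no pore pressure): FS = [c + γz cos²β tanφ] / [γz sinβ cosβ].
γz = 17.6·2.3 = 40.48 kN/m²
Numerator = 3.9 + 40.48·cos²22.3°·tan25.8° = 3.9 + 40.48·0.8560·0.4834 = 20.651 kPa
Denominator = 40.48·sin22.3°·cos22.3° = 40.48·0.3795·0.9252 = 14.212 kPa
FS = 20.651 / 14.212 = 1.453

FS = 1.45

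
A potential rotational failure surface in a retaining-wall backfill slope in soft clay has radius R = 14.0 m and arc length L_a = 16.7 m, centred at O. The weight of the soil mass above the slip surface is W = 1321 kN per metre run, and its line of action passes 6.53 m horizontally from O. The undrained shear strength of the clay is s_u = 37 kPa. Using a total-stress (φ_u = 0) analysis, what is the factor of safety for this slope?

FS = 1.00

Taking moments about the centre O, the resisting moment is provided by the undrained shear strength acting along the arc:
M_R = s_u·L_a·R = 37·16.70·14.0 = 8650.6 kN·m/m
M_D = W·d = 1321·6.53 = 8626.1 kN·m/m
FS = M_R / M_D = 8650.6 / 8626.1 = 1.003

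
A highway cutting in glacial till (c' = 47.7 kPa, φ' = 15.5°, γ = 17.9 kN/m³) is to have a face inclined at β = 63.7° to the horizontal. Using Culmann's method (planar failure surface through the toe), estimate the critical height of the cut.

Culmann's analysis gives the critical failure plane at α_cr = (β + φ')/2 = (63.7 + 15.5)/2 = 39.6°, and the critical height
H_c = (4c'/γ) · sinβ cosφ' / [1 − cos(β − φ')]
    = (4·47.7/17.9) · sin63.7°·cos15.5° / [1 − cos(48.2°)]
    = 10.659 · 0.8965·0.9636 / [1 − 0.6665]
    = 10.659 · 0.8639 / 0.3335
    = 27.61 m

H_c = 27.61 m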